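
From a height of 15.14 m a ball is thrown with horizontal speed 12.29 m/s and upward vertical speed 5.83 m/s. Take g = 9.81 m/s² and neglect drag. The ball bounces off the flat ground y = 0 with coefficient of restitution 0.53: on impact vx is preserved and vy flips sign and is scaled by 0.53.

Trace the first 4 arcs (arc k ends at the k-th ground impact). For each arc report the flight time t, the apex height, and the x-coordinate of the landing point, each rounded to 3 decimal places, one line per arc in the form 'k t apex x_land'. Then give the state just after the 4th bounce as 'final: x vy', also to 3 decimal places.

Arc 1: start y=15.140, vy=5.830 → t=2.449, apex=16.872, x_land=30.098, impact vy=-18.194
  bounce: vy ← 0.53·18.194 = 9.643
Arc 2: start y=0.000, vy=9.643 → t=1.966, apex=4.739, x_land=54.259, impact vy=-9.643
  bounce: vy ← 0.53·9.643 = 5.111
Arc 3: start y=0.000, vy=5.111 → t=1.042, apex=1.331, x_land=67.065, impact vy=-5.111
  bounce: vy ← 0.53·5.111 = 2.709
Arc 4: start y=0.000, vy=2.709 → t=0.552, apex=0.374, x_land=73.852, impact vy=-2.709
  bounce: vy ← 0.53·2.709 = 1.436

1 2.449 16.872 30.098
2 1.966 4.739 54.259
3 1.042 1.331 67.065
4 0.552 0.374 73.852
final: 73.852 1.436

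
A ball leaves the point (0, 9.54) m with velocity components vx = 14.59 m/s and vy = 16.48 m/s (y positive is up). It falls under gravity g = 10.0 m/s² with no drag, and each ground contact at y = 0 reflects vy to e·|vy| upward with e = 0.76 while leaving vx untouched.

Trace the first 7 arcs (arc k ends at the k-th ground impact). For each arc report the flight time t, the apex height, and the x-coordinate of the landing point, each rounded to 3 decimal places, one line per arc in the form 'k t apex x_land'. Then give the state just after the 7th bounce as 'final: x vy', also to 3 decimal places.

Arc 1: start y=9.540, vy=16.480 → t=3.798, apex=23.120, x_land=55.418, impact vy=-21.503
  bounce: vy ← 0.76·21.503 = 16.342
Arc 2: start y=0.000, vy=16.342 → t=3.268, apex=13.354, x_land=103.105, impact vy=-16.342
  bounce: vy ← 0.76·16.342 = 12.420
Arc 3: start y=0.000, vy=12.420 → t=2.484, apex=7.713, x_land=139.347, impact vy=-12.420
  bounce: vy ← 0.76·12.420 = 9.439
Arc 4: start y=0.000, vy=9.439 → t=1.888, apex=4.455, x_land=166.892, impact vy=-9.439
  bounce: vy ← 0.76·9.439 = 7.174
Arc 5: start y=0.000, vy=7.174 → t=1.435, apex=2.573, x_land=187.825, impact vy=-7.174
  bounce: vy ← 0.76·7.174 = 5.452
Arc 6: start y=0.000, vy=5.452 → t=1.090, apex=1.486, x_land=203.735, impact vy=-5.452
  bounce: vy ← 0.76·5.452 = 4.144
Arc 7: start y=0.000, vy=4.144 → t=0.829, apex=0.859, x_land=215.826, impact vy=-4.144
  bounce: vy ← 0.76·4.144 = 3.149

1 3.798 23.120 55.418
2 3.268 13.354 103.105
3 2.484 7.713 139.347
4 1.888 4.455 166.892
5 1.435 2.573 187.825
6 1.090 1.486 203.735
7 0.829 0.859 215.826
final: 215.826 3.149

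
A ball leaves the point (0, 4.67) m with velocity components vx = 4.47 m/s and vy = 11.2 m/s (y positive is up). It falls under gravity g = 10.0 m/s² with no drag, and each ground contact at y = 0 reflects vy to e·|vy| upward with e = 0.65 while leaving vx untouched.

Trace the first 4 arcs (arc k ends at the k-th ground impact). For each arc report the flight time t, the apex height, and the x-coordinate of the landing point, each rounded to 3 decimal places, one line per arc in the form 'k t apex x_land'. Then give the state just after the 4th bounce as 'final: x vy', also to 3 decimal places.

Arc 1: start y=4.670, vy=11.200 → t=2.599, apex=10.942, x_land=11.619, impact vy=-14.793
  bounce: vy ← 0.65·14.793 = 9.616
Arc 2: start y=0.000, vy=9.616 → t=1.923, apex=4.623, x_land=20.215, impact vy=-9.616
  bounce: vy ← 0.65·9.616 = 6.250
Arc 3: start y=0.000, vy=6.250 → t=1.250, apex=1.953, x_land=25.803, impact vy=-6.250
  bounce: vy ← 0.65·6.250 = 4.063
Arc 4: start y=0.000, vy=4.063 → t=0.813, apex=0.825, x_land=29.435, impact vy=-4.063
  bounce: vy ← 0.65·4.063 = 2.641

1 2.599 10.942 11.619
2 1.923 4.623 20.215
3 1.250 1.953 25.803
4 0.813 0.825 29.435
final: 29.435 2.641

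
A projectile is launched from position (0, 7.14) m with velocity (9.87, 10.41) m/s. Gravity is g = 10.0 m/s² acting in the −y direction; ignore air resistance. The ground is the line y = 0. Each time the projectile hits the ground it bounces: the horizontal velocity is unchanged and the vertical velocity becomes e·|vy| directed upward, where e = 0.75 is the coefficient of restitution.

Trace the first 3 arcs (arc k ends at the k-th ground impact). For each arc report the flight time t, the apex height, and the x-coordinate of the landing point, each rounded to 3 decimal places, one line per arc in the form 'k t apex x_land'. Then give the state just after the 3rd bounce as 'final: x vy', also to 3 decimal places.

1 2.626 12.558 25.917
2 2.377 7.064 49.380
3 1.783 3.974 66.978
final: 66.978 6.686

Arc 1: start y=7.140, vy=10.410 → t=2.626, apex=12.558, x_land=25.917, impact vy=-15.848
  bounce: vy ← 0.75·15.848 = 11.886
Arc 2: start y=0.000, vy=11.886 → t=2.377, apex=7.064, x_land=49.380, impact vy=-11.886
  bounce: vy ← 0.75·11.886 = 8.915
Arc 3: start y=0.000, vy=8.915 → t=1.783, apex=3.974, x_land=66.978, impact vy=-8.915
  bounce: vy ← 0.75·8.915 = 6.686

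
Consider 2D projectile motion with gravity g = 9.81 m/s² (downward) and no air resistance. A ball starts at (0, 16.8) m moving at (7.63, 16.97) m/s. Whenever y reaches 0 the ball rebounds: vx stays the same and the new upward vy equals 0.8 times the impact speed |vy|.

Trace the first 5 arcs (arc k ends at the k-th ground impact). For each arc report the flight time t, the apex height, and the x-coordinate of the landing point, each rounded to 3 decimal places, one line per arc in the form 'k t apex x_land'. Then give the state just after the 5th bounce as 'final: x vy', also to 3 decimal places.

1 4.263 31.478 32.528
2 4.053 20.146 63.454
3 3.243 12.893 88.195
4 2.594 8.252 107.988
5 2.075 5.281 123.822
final: 123.822 8.143

Arc 1: start y=16.800, vy=16.970 → t=4.263, apex=31.478, x_land=32.528, impact vy=-24.851
  bounce: vy ← 0.8·24.851 = 19.881
Arc 2: start y=0.000, vy=19.881 → t=4.053, apex=20.146, x_land=63.454, impact vy=-19.881
  bounce: vy ← 0.8·19.881 = 15.905
Arc 3: start y=0.000, vy=15.905 → t=3.243, apex=12.893, x_land=88.195, impact vy=-15.905
  bounce: vy ← 0.8·15.905 = 12.724
Arc 4: start y=0.000, vy=12.724 → t=2.594, apex=8.252, x_land=107.988, impact vy=-12.724
  bounce: vy ← 0.8·12.724 = 10.179
Arc 5: start y=0.000, vy=10.179 → t=2.075, apex=5.281, x_land=123.822, impact vy=-10.179
  bounce: vy ← 0.8·10.179 = 8.143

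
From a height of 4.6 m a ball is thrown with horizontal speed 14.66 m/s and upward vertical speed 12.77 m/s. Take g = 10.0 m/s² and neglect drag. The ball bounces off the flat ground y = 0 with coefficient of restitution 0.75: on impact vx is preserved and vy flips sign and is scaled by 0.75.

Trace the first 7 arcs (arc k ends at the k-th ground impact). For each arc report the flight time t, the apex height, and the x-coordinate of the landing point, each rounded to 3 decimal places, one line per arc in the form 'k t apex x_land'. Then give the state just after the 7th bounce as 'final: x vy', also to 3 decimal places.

1 2.874 12.754 42.134
2 2.396 7.174 77.255
3 1.797 4.035 103.595
4 1.348 2.270 123.350
5 1.011 1.277 138.166
6 0.758 0.718 149.278
7 0.568 0.404 157.613
final: 157.613 2.132

Arc 1: start y=4.600, vy=12.770 → t=2.874, apex=12.754, x_land=42.134, impact vy=-15.971
  bounce: vy ← 0.75·15.971 = 11.978
Arc 2: start y=0.000, vy=11.978 → t=2.396, apex=7.174, x_land=77.255, impact vy=-11.978
  bounce: vy ← 0.75·11.978 = 8.984
Arc 3: start y=0.000, vy=8.984 → t=1.797, apex=4.035, x_land=103.595, impact vy=-8.984
  bounce: vy ← 0.75·8.984 = 6.738
Arc 4: start y=0.000, vy=6.738 → t=1.348, apex=2.270, x_land=123.350, impact vy=-6.738
  bounce: vy ← 0.75·6.738 = 5.053
Arc 5: start y=0.000, vy=5.053 → t=1.011, apex=1.277, x_land=138.166, impact vy=-5.053
  bounce: vy ← 0.75·5.053 = 3.790
Arc 6: start y=0.000, vy=3.790 → t=0.758, apex=0.718, x_land=149.278, impact vy=-3.790
  bounce: vy ← 0.75·3.790 = 2.842
Arc 7: start y=0.000, vy=2.842 → t=0.568, apex=0.404, x_land=157.613, impact vy=-2.842
  bounce: vy ← 0.75·2.842 = 2.132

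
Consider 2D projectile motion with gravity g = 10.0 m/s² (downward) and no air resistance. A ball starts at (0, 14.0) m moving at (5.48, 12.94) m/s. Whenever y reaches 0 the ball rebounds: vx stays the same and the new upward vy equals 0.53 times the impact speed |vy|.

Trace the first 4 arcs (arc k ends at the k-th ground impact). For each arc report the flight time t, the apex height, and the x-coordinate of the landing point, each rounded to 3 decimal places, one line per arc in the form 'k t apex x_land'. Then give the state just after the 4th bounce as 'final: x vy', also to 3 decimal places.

1 3.409 22.372 18.683
2 2.242 6.284 30.970
3 1.188 1.765 37.482
4 0.630 0.496 40.934
final: 40.934 1.669

Arc 1: start y=14.000, vy=12.940 → t=3.409, apex=22.372, x_land=18.683, impact vy=-21.153
  bounce: vy ← 0.53·21.153 = 11.211
Arc 2: start y=0.000, vy=11.211 → t=2.242, apex=6.284, x_land=30.970, impact vy=-11.211
  bounce: vy ← 0.53·11.211 = 5.942
Arc 3: start y=0.000, vy=5.942 → t=1.188, apex=1.765, x_land=37.482, impact vy=-5.942
  bounce: vy ← 0.53·5.942 = 3.149
Arc 4: start y=0.000, vy=3.149 → t=0.630, apex=0.496, x_land=40.934, impact vy=-3.149
  bounce: vy ← 0.53·3.149 = 1.669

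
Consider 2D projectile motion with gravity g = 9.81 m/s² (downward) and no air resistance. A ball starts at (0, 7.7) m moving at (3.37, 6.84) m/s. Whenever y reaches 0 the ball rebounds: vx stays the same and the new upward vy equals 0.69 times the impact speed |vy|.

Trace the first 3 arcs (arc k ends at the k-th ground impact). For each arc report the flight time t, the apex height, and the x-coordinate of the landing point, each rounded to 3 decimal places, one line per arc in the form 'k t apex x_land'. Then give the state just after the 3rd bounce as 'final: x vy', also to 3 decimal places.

1 2.131 10.085 7.182
2 1.979 4.801 13.850
3 1.365 2.286 18.451
final: 18.451 4.621

Arc 1: start y=7.700, vy=6.840 → t=2.131, apex=10.085, x_land=7.182, impact vy=-14.066
  bounce: vy ← 0.69·14.066 = 9.706
Arc 2: start y=0.000, vy=9.706 → t=1.979, apex=4.801, x_land=13.850, impact vy=-9.706
  bounce: vy ← 0.69·9.706 = 6.697
Arc 3: start y=0.000, vy=6.697 → t=1.365, apex=2.286, x_land=18.451, impact vy=-6.697
  bounce: vy ← 0.69·6.697 = 4.621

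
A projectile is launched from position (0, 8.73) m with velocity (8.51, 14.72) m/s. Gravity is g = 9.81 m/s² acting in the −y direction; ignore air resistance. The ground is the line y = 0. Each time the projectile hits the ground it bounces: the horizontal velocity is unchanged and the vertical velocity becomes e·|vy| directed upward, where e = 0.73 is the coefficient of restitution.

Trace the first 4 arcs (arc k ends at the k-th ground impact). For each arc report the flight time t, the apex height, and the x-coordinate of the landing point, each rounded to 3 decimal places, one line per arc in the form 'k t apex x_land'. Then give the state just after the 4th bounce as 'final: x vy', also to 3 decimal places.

1 3.508 19.774 29.856
2 2.931 10.537 54.802
3 2.140 5.615 73.013
4 1.562 2.992 86.307
final: 86.307 5.594

Arc 1: start y=8.730, vy=14.720 → t=3.508, apex=19.774, x_land=29.856, impact vy=-19.697
  bounce: vy ← 0.73·19.697 = 14.379
Arc 2: start y=0.000, vy=14.379 → t=2.931, apex=10.537, x_land=54.802, impact vy=-14.379
  bounce: vy ← 0.73·14.379 = 10.496
Arc 3: start y=0.000, vy=10.496 → t=2.140, apex=5.615, x_land=73.013, impact vy=-10.496
  bounce: vy ← 0.73·10.496 = 7.662
Arc 4: start y=0.000, vy=7.662 → t=1.562, apex=2.992, x_land=86.307, impact vy=-7.662
  bounce: vy ← 0.73·7.662 = 5.594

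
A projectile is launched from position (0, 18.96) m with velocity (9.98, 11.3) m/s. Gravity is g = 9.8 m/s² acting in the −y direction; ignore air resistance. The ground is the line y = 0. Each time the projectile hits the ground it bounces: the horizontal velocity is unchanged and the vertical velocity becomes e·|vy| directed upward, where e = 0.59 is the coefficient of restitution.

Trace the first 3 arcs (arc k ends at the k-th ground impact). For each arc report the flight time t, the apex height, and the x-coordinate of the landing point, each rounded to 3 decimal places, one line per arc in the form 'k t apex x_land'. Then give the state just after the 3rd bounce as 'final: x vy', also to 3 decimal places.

Arc 1: start y=18.960, vy=11.300 → t=3.433, apex=25.475, x_land=34.263, impact vy=-22.345
  bounce: vy ← 0.59·22.345 = 13.184
Arc 2: start y=0.000, vy=13.184 → t=2.691, apex=8.868, x_land=61.115, impact vy=-13.184
  bounce: vy ← 0.59·13.184 = 7.778
Arc 3: start y=0.000, vy=7.778 → t=1.587, apex=3.087, x_land=76.957, impact vy=-7.778
  bounce: vy ← 0.59·7.778 = 4.589

1 3.433 25.475 34.263
2 2.691 8.868 61.115
3 1.587 3.087 76.957
final: 76.957 4.589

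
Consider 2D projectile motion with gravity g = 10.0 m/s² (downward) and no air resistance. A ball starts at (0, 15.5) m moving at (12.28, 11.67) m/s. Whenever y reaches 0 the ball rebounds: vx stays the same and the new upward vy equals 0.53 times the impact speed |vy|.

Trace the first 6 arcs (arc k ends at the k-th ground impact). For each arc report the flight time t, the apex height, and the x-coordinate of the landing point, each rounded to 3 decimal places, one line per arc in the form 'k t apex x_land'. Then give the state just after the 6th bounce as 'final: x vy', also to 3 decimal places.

1 3.279 22.309 40.270
2 2.239 6.267 67.766
3 1.187 1.760 82.338
4 0.629 0.494 90.062
5 0.333 0.139 94.155
6 0.177 0.039 96.325
final: 96.325 0.468

Arc 1: start y=15.500, vy=11.670 → t=3.279, apex=22.309, x_land=40.270, impact vy=-21.123
  bounce: vy ← 0.53·21.123 = 11.195
Arc 2: start y=0.000, vy=11.195 → t=2.239, apex=6.267, x_land=67.766, impact vy=-11.195
  bounce: vy ← 0.53·11.195 = 5.934
Arc 3: start y=0.000, vy=5.934 → t=1.187, apex=1.760, x_land=82.338, impact vy=-5.934
  bounce: vy ← 0.53·5.934 = 3.145
Arc 4: start y=0.000, vy=3.145 → t=0.629, apex=0.494, x_land=90.062, impact vy=-3.145
  bounce: vy ← 0.53·3.145 = 1.667
Arc 5: start y=0.000, vy=1.667 → t=0.333, apex=0.139, x_land=94.155, impact vy=-1.667
  bounce: vy ← 0.53·1.667 = 0.883
Arc 6: start y=0.000, vy=0.883 → t=0.177, apex=0.039, x_land=96.325, impact vy=-0.883
  bounce: vy ← 0.53·0.883 = 0.468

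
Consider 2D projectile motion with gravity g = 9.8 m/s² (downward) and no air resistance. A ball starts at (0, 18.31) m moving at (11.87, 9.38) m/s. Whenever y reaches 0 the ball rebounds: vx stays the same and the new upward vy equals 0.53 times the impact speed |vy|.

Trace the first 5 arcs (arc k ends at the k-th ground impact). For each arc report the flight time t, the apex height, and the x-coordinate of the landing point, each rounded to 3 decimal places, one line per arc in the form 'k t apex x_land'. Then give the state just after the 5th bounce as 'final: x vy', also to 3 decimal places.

Arc 1: start y=18.310, vy=9.380 → t=3.114, apex=22.799, x_land=36.965, impact vy=-21.139
  bounce: vy ← 0.53·21.139 = 11.204
Arc 2: start y=0.000, vy=11.204 → t=2.286, apex=6.404, x_land=64.106, impact vy=-11.204
  bounce: vy ← 0.53·11.204 = 5.938
Arc 3: start y=0.000, vy=5.938 → t=1.212, apex=1.799, x_land=78.490, impact vy=-5.938
  bounce: vy ← 0.53·5.938 = 3.147
Arc 4: start y=0.000, vy=3.147 → t=0.642, apex=0.505, x_land=86.114, impact vy=-3.147
  bounce: vy ← 0.53·3.147 = 1.668
Arc 5: start y=0.000, vy=1.668 → t=0.340, apex=0.142, x_land=90.155, impact vy=-1.668
  bounce: vy ← 0.53·1.668 = 0.884

1 3.114 22.799 36.965
2 2.286 6.404 64.106
3 1.212 1.799 78.490
4 0.642 0.505 86.114
5 0.340 0.142 90.155
final: 90.155 0.884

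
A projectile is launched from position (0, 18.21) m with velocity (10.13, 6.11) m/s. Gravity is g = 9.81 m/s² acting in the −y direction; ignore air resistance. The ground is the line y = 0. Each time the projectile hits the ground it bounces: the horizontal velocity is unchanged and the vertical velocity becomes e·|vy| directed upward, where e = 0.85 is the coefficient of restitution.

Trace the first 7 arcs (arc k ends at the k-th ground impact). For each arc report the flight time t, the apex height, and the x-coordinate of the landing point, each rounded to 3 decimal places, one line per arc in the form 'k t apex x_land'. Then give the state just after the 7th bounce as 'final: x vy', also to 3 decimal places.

1 2.648 20.113 26.822
2 3.442 14.531 61.694
3 2.926 10.499 91.335
4 2.487 7.586 116.530
5 2.114 5.481 137.946
6 1.797 3.960 156.149
7 1.527 2.861 171.622
final: 171.622 6.368

Arc 1: start y=18.210, vy=6.110 → t=2.648, apex=20.113, x_land=26.822, impact vy=-19.865
  bounce: vy ← 0.85·19.865 = 16.885
Arc 2: start y=0.000, vy=16.885 → t=3.442, apex=14.531, x_land=61.694, impact vy=-16.885
  bounce: vy ← 0.85·16.885 = 14.352
Arc 3: start y=0.000, vy=14.352 → t=2.926, apex=10.499, x_land=91.335, impact vy=-14.352
  bounce: vy ← 0.85·14.352 = 12.200
Arc 4: start y=0.000, vy=12.200 → t=2.487, apex=7.586, x_land=116.530, impact vy=-12.200
  bounce: vy ← 0.85·12.200 = 10.370
Arc 5: start y=0.000, vy=10.370 → t=2.114, apex=5.481, x_land=137.946, impact vy=-10.370
  bounce: vy ← 0.85·10.370 = 8.814
Arc 6: start y=0.000, vy=8.814 → t=1.797, apex=3.960, x_land=156.149, impact vy=-8.814
  bounce: vy ← 0.85·8.814 = 7.492
Arc 7: start y=0.000, vy=7.492 → t=1.527, apex=2.861, x_land=171.622, impact vy=-7.492
  bounce: vy ← 0.85·7.492 = 6.368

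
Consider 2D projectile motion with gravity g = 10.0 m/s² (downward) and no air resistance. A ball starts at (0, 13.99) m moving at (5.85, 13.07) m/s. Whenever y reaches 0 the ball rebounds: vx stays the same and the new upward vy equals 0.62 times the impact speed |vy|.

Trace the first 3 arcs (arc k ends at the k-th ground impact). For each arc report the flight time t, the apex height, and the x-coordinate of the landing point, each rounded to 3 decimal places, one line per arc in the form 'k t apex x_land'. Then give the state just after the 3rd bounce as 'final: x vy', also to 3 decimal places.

Arc 1: start y=13.990, vy=13.070 → t=3.430, apex=22.531, x_land=20.064, impact vy=-21.228
  bounce: vy ← 0.62·21.228 = 13.161
Arc 2: start y=0.000, vy=13.161 → t=2.632, apex=8.661, x_land=35.463, impact vy=-13.161
  bounce: vy ← 0.62·13.161 = 8.160
Arc 3: start y=0.000, vy=8.160 → t=1.632, apex=3.329, x_land=45.010, impact vy=-8.160
  bounce: vy ← 0.62·8.160 = 5.059

1 3.430 22.531 20.064
2 2.632 8.661 35.463
3 1.632 3.329 45.010
final: 45.010 5.059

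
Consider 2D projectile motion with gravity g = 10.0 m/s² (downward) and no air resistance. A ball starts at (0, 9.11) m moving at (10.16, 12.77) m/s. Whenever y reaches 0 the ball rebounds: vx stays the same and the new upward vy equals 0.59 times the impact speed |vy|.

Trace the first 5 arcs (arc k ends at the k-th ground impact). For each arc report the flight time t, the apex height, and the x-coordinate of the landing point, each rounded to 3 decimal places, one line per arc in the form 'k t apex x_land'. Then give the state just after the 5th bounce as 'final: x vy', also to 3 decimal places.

1 3.135 17.264 31.853
2 2.193 6.009 54.130
3 1.294 2.092 67.274
4 0.763 0.728 75.028
5 0.450 0.253 79.603
final: 79.603 1.328

Arc 1: start y=9.110, vy=12.770 → t=3.135, apex=17.264, x_land=31.853, impact vy=-18.582
  bounce: vy ← 0.59·18.582 = 10.963
Arc 2: start y=0.000, vy=10.963 → t=2.193, apex=6.009, x_land=54.130, impact vy=-10.963
  bounce: vy ← 0.59·10.963 = 6.468
Arc 3: start y=0.000, vy=6.468 → t=1.294, apex=2.092, x_land=67.274, impact vy=-6.468
  bounce: vy ← 0.59·6.468 = 3.816
Arc 4: start y=0.000, vy=3.816 → t=0.763, apex=0.728, x_land=75.028, impact vy=-3.816
  bounce: vy ← 0.59·3.816 = 2.252
Arc 5: start y=0.000, vy=2.252 → t=0.450, apex=0.253, x_land=79.603, impact vy=-2.252
  bounce: vy ← 0.59·2.252 = 1.328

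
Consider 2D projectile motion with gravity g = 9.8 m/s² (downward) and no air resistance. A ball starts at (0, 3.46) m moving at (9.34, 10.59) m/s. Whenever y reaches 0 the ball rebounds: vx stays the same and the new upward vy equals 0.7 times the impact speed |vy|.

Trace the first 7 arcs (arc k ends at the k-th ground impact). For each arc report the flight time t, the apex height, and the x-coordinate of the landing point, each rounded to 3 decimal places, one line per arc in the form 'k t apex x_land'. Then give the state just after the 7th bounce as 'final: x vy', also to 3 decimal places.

1 2.449 9.182 22.878
2 1.916 4.499 40.778
3 1.342 2.205 53.308
4 0.939 1.080 62.078
5 0.657 0.529 68.218
6 0.460 0.259 72.516
7 0.322 0.127 75.524
final: 75.524 1.105

Arc 1: start y=3.460, vy=10.590 → t=2.449, apex=9.182, x_land=22.878, impact vy=-13.415
  bounce: vy ← 0.7·13.415 = 9.391
Arc 2: start y=0.000, vy=9.391 → t=1.916, apex=4.499, x_land=40.778, impact vy=-9.391
  bounce: vy ← 0.7·9.391 = 6.573
Arc 3: start y=0.000, vy=6.573 → t=1.342, apex=2.205, x_land=53.308, impact vy=-6.573
  bounce: vy ← 0.7·6.573 = 4.601
Arc 4: start y=0.000, vy=4.601 → t=0.939, apex=1.080, x_land=62.078, impact vy=-4.601
  bounce: vy ← 0.7·4.601 = 3.221
Arc 5: start y=0.000, vy=3.221 → t=0.657, apex=0.529, x_land=68.218, impact vy=-3.221
  bounce: vy ← 0.7·3.221 = 2.255
Arc 6: start y=0.000, vy=2.255 → t=0.460, apex=0.259, x_land=72.516, impact vy=-2.255
  bounce: vy ← 0.7·2.255 = 1.578
Arc 7: start y=0.000, vy=1.578 → t=0.322, apex=0.127, x_land=75.524, impact vy=-1.578
  bounce: vy ← 0.7·1.578 = 1.105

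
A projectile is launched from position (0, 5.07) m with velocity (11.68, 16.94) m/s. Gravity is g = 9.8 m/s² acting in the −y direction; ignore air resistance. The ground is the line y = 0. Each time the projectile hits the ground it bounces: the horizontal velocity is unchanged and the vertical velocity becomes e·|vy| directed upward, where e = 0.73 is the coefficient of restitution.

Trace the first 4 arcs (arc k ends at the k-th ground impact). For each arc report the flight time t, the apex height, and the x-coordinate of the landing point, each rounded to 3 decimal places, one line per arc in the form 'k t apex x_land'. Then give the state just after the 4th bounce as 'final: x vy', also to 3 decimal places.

Arc 1: start y=5.070, vy=16.940 → t=3.734, apex=19.711, x_land=43.616, impact vy=-19.655
  bounce: vy ← 0.73·19.655 = 14.348
Arc 2: start y=0.000, vy=14.348 → t=2.928, apex=10.504, x_land=77.818, impact vy=-14.348
  bounce: vy ← 0.73·14.348 = 10.474
Arc 3: start y=0.000, vy=10.474 → t=2.138, apex=5.598, x_land=102.785, impact vy=-10.474
  bounce: vy ← 0.73·10.474 = 7.646
Arc 4: start y=0.000, vy=7.646 → t=1.560, apex=2.983, x_land=121.012, impact vy=-7.646
  bounce: vy ← 0.73·7.646 = 5.582

1 3.734 19.711 43.616
2 2.928 10.504 77.818
3 2.138 5.598 102.785
4 1.560 2.983 121.012
final: 121.012 5.582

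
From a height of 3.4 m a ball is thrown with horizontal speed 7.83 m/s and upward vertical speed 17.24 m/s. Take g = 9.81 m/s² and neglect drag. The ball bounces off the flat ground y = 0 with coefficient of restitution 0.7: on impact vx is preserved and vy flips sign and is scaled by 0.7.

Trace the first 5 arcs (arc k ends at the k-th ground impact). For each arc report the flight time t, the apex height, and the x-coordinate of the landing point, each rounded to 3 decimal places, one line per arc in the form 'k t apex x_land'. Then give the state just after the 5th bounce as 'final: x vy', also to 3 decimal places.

Arc 1: start y=3.400, vy=17.240 → t=3.702, apex=18.549, x_land=28.987, impact vy=-19.077
  bounce: vy ← 0.7·19.077 = 13.354
Arc 2: start y=0.000, vy=13.354 → t=2.722, apex=9.089, x_land=50.304, impact vy=-13.354
  bounce: vy ← 0.7·13.354 = 9.348
Arc 3: start y=0.000, vy=9.348 → t=1.906, apex=4.454, x_land=65.226, impact vy=-9.348
  bounce: vy ← 0.7·9.348 = 6.543
Arc 4: start y=0.000, vy=6.543 → t=1.334, apex=2.182, x_land=75.671, impact vy=-6.543
  bounce: vy ← 0.7·6.543 = 4.580
Arc 5: start y=0.000, vy=4.580 → t=0.934, apex=1.069, x_land=82.983, impact vy=-4.580
  bounce: vy ← 0.7·4.580 = 3.206

1 3.702 18.549 28.987
2 2.722 9.089 50.304
3 1.906 4.454 65.226
4 1.334 2.182 75.671
5 0.934 1.069 82.983
final: 82.983 3.206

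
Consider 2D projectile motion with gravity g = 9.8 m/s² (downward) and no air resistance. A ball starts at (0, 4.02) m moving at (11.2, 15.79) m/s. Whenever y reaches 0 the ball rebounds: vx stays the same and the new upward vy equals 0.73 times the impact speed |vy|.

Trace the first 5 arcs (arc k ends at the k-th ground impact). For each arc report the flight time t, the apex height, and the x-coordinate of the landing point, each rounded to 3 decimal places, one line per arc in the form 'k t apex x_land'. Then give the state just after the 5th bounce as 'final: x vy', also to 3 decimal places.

1 3.460 16.741 38.747
2 2.699 8.921 68.972
3 1.970 4.754 91.036
4 1.438 2.533 107.142
5 1.050 1.350 118.900
final: 118.900 3.755

Arc 1: start y=4.020, vy=15.790 → t=3.460, apex=16.741, x_land=38.747, impact vy=-18.114
  bounce: vy ← 0.73·18.114 = 13.223
Arc 2: start y=0.000, vy=13.223 → t=2.699, apex=8.921, x_land=68.972, impact vy=-13.223
  bounce: vy ← 0.73·13.223 = 9.653
Arc 3: start y=0.000, vy=9.653 → t=1.970, apex=4.754, x_land=91.036, impact vy=-9.653
  bounce: vy ← 0.73·9.653 = 7.047
Arc 4: start y=0.000, vy=7.047 → t=1.438, apex=2.533, x_land=107.142, impact vy=-7.047
  bounce: vy ← 0.73·7.047 = 5.144
Arc 5: start y=0.000, vy=5.144 → t=1.050, apex=1.350, x_land=118.900, impact vy=-5.144
  bounce: vy ← 0.73·5.144 = 3.755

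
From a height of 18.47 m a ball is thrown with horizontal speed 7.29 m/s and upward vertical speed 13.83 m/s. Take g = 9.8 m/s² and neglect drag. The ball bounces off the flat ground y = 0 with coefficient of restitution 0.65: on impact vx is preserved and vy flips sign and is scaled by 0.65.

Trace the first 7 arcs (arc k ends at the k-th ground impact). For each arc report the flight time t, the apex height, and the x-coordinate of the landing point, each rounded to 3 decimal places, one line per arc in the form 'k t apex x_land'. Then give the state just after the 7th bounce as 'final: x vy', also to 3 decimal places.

1 3.811 28.229 27.785
2 3.120 11.927 50.532
3 2.028 5.039 65.317
4 1.318 2.129 74.928
5 0.857 0.899 81.175
6 0.557 0.380 85.235
7 0.362 0.161 87.874
final: 87.874 1.153

Arc 1: start y=18.470, vy=13.830 → t=3.811, apex=28.229, x_land=27.785, impact vy=-23.522
  bounce: vy ← 0.65·23.522 = 15.289
Arc 2: start y=0.000, vy=15.289 → t=3.120, apex=11.927, x_land=50.532, impact vy=-15.289
  bounce: vy ← 0.65·15.289 = 9.938
Arc 3: start y=0.000, vy=9.938 → t=2.028, apex=5.039, x_land=65.317, impact vy=-9.938
  bounce: vy ← 0.65·9.938 = 6.460
Arc 4: start y=0.000, vy=6.460 → t=1.318, apex=2.129, x_land=74.928, impact vy=-6.460
  bounce: vy ← 0.65·6.460 = 4.199
Arc 5: start y=0.000, vy=4.199 → t=0.857, apex=0.899, x_land=81.175, impact vy=-4.199
  bounce: vy ← 0.65·4.199 = 2.729
Arc 6: start y=0.000, vy=2.729 → t=0.557, apex=0.380, x_land=85.235, impact vy=-2.729
  bounce: vy ← 0.65·2.729 = 1.774
Arc 7: start y=0.000, vy=1.774 → t=0.362, apex=0.161, x_land=87.874, impact vy=-1.774
  bounce: vy ← 0.65·1.774 = 1.153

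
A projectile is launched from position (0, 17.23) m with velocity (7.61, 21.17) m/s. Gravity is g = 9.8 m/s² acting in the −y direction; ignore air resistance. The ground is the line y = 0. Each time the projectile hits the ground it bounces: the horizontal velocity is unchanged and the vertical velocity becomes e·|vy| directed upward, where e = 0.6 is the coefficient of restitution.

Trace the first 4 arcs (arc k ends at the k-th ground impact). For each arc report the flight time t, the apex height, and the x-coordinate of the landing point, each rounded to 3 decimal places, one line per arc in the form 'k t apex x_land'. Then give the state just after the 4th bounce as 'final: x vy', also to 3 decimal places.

1 5.021 40.096 38.208
2 3.433 14.434 64.331
3 2.060 5.196 80.004
4 1.236 1.871 89.408
final: 89.408 3.633

Arc 1: start y=17.230, vy=21.170 → t=5.021, apex=40.096, x_land=38.208, impact vy=-28.033
  bounce: vy ← 0.6·28.033 = 16.820
Arc 2: start y=0.000, vy=16.820 → t=3.433, apex=14.434, x_land=64.331, impact vy=-16.820
  bounce: vy ← 0.6·16.820 = 10.092
Arc 3: start y=0.000, vy=10.092 → t=2.060, apex=5.196, x_land=80.004, impact vy=-10.092
  bounce: vy ← 0.6·10.092 = 6.055
Arc 4: start y=0.000, vy=6.055 → t=1.236, apex=1.871, x_land=89.408, impact vy=-6.055
  bounce: vy ← 0.6·6.055 = 3.633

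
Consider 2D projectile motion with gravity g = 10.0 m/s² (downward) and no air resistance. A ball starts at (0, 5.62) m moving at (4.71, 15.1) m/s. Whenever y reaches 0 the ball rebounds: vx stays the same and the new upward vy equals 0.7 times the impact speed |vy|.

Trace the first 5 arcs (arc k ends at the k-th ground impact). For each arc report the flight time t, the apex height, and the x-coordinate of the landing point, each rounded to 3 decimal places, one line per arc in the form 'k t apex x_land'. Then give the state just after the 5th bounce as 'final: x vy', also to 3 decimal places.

Arc 1: start y=5.620, vy=15.100 → t=3.355, apex=17.020, x_land=15.802, impact vy=-18.450
  bounce: vy ← 0.7·18.450 = 12.915
Arc 2: start y=0.000, vy=12.915 → t=2.583, apex=8.340, x_land=27.968, impact vy=-12.915
  bounce: vy ← 0.7·12.915 = 9.041
Arc 3: start y=0.000, vy=9.041 → t=1.808, apex=4.087, x_land=36.484, impact vy=-9.041
  bounce: vy ← 0.7·9.041 = 6.328
Arc 4: start y=0.000, vy=6.328 → t=1.266, apex=2.002, x_land=42.446, impact vy=-6.328
  bounce: vy ← 0.7·6.328 = 4.430
Arc 5: start y=0.000, vy=4.430 → t=0.886, apex=0.981, x_land=46.619, impact vy=-4.430
  bounce: vy ← 0.7·4.430 = 3.101

1 3.355 17.020 15.802
2 2.583 8.340 27.968
3 1.808 4.087 36.484
4 1.266 2.002 42.446
5 0.886 0.981 46.619
final: 46.619 3.101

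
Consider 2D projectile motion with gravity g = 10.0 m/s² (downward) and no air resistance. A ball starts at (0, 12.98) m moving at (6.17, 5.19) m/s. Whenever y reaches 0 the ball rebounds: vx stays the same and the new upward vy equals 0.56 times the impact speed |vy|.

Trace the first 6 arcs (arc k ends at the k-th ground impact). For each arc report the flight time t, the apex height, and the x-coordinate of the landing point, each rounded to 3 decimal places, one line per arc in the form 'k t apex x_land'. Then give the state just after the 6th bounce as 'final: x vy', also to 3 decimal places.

1 2.212 14.327 13.646
2 1.896 4.493 25.344
3 1.062 1.409 31.895
4 0.595 0.442 35.563
5 0.333 0.139 37.617
6 0.186 0.043 38.768
final: 38.768 0.522

Arc 1: start y=12.980, vy=5.190 → t=2.212, apex=14.327, x_land=13.646, impact vy=-16.927
  bounce: vy ← 0.56·16.927 = 9.479
Arc 2: start y=0.000, vy=9.479 → t=1.896, apex=4.493, x_land=25.344, impact vy=-9.479
  bounce: vy ← 0.56·9.479 = 5.308
Arc 3: start y=0.000, vy=5.308 → t=1.062, apex=1.409, x_land=31.895, impact vy=-5.308
  bounce: vy ← 0.56·5.308 = 2.973
Arc 4: start y=0.000, vy=2.973 → t=0.595, apex=0.442, x_land=35.563, impact vy=-2.973
  bounce: vy ← 0.56·2.973 = 1.665
Arc 5: start y=0.000, vy=1.665 → t=0.333, apex=0.139, x_land=37.617, impact vy=-1.665
  bounce: vy ← 0.56·1.665 = 0.932
Arc 6: start y=0.000, vy=0.932 → t=0.186, apex=0.043, x_land=38.768, impact vy=-0.932
  bounce: vy ← 0.56·0.932 = 0.522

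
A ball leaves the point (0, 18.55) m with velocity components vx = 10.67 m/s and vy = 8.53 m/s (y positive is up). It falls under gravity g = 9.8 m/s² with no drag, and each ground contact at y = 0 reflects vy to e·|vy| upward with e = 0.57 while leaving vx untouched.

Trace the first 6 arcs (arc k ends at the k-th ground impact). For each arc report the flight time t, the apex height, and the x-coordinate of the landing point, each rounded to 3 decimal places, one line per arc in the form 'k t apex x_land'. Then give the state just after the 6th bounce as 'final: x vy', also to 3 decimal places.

Arc 1: start y=18.550, vy=8.530 → t=3.002, apex=22.262, x_land=32.030, impact vy=-20.889
  bounce: vy ← 0.57·20.889 = 11.907
Arc 2: start y=0.000, vy=11.907 → t=2.430, apex=7.233, x_land=57.958, impact vy=-11.907
  bounce: vy ← 0.57·11.907 = 6.787
Arc 3: start y=0.000, vy=6.787 → t=1.385, apex=2.350, x_land=72.736, impact vy=-6.787
  bounce: vy ← 0.57·6.787 = 3.868
Arc 4: start y=0.000, vy=3.868 → t=0.789, apex=0.764, x_land=81.160, impact vy=-3.868
  bounce: vy ← 0.57·3.868 = 2.205
Arc 5: start y=0.000, vy=2.205 → t=0.450, apex=0.248, x_land=85.961, impact vy=-2.205
  bounce: vy ← 0.57·2.205 = 1.257
Arc 6: start y=0.000, vy=1.257 → t=0.257, apex=0.081, x_land=88.698, impact vy=-1.257
  bounce: vy ← 0.57·1.257 = 0.716

1 3.002 22.262 32.030
2 2.430 7.233 57.958
3 1.385 2.350 72.736
4 0.789 0.764 81.160
5 0.450 0.248 85.961
6 0.257 0.081 88.698
final: 88.698 0.716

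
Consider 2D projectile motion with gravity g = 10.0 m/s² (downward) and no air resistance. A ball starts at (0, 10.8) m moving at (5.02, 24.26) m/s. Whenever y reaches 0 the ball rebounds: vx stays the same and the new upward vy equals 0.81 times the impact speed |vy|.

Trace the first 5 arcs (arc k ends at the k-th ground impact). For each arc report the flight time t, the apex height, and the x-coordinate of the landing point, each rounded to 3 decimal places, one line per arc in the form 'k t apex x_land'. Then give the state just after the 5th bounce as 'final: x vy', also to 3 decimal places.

1 5.262 40.227 26.418
2 4.595 26.393 49.485
3 3.722 17.317 68.169
4 3.015 11.361 83.304
5 2.442 7.454 95.562
final: 95.562 9.890

Arc 1: start y=10.800, vy=24.260 → t=5.262, apex=40.227, x_land=26.418, impact vy=-28.365
  bounce: vy ← 0.81·28.365 = 22.975
Arc 2: start y=0.000, vy=22.975 → t=4.595, apex=26.393, x_land=49.485, impact vy=-22.975
  bounce: vy ← 0.81·22.975 = 18.610
Arc 3: start y=0.000, vy=18.610 → t=3.722, apex=17.317, x_land=68.169, impact vy=-18.610
  bounce: vy ← 0.81·18.610 = 15.074
Arc 4: start y=0.000, vy=15.074 → t=3.015, apex=11.361, x_land=83.304, impact vy=-15.074
  bounce: vy ← 0.81·15.074 = 12.210
Arc 5: start y=0.000, vy=12.210 → t=2.442, apex=7.454, x_land=95.562, impact vy=-12.210
  bounce: vy ← 0.81·12.210 = 9.890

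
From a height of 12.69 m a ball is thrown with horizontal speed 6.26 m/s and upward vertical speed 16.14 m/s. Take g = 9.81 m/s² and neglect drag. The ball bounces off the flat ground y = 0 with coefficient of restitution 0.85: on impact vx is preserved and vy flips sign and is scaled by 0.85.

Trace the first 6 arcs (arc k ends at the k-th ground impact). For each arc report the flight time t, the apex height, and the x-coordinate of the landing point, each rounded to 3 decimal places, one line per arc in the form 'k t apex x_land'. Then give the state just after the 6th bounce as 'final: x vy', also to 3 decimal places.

1 3.946 25.967 24.703
2 3.911 18.761 49.189
3 3.325 13.555 70.002
4 2.826 9.794 87.693
5 2.402 7.076 102.730
6 2.042 5.112 115.512
final: 115.512 8.513

Arc 1: start y=12.690, vy=16.140 → t=3.946, apex=25.967, x_land=24.703, impact vy=-22.572
  bounce: vy ← 0.85·22.572 = 19.186
Arc 2: start y=0.000, vy=19.186 → t=3.911, apex=18.761, x_land=49.189, impact vy=-19.186
  bounce: vy ← 0.85·19.186 = 16.308
Arc 3: start y=0.000, vy=16.308 → t=3.325, apex=13.555, x_land=70.002, impact vy=-16.308
  bounce: vy ← 0.85·16.308 = 13.862
Arc 4: start y=0.000, vy=13.862 → t=2.826, apex=9.794, x_land=87.693, impact vy=-13.862
  bounce: vy ← 0.85·13.862 = 11.783
Arc 5: start y=0.000, vy=11.783 → t=2.402, apex=7.076, x_land=102.730, impact vy=-11.783
  bounce: vy ← 0.85·11.783 = 10.015
Arc 6: start y=0.000, vy=10.015 → t=2.042, apex=5.112, x_land=115.512, impact vy=-10.015
  bounce: vy ← 0.85·10.015 = 8.513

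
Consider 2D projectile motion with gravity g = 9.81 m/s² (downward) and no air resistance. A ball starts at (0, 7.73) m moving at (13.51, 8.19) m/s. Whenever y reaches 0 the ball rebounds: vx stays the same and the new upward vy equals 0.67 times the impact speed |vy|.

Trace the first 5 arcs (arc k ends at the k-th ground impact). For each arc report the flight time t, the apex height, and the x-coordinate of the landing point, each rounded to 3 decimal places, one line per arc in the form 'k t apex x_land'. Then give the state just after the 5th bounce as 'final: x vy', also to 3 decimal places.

1 2.342 11.149 31.647
2 2.020 5.005 58.940
3 1.354 2.247 77.227
4 0.907 1.008 89.479
5 0.608 0.453 97.687
final: 97.687 1.997

Arc 1: start y=7.730, vy=8.190 → t=2.342, apex=11.149, x_land=31.647, impact vy=-14.790
  bounce: vy ← 0.67·14.790 = 9.909
Arc 2: start y=0.000, vy=9.909 → t=2.020, apex=5.005, x_land=58.940, impact vy=-9.909
  bounce: vy ← 0.67·9.909 = 6.639
Arc 3: start y=0.000, vy=6.639 → t=1.354, apex=2.247, x_land=77.227, impact vy=-6.639
  bounce: vy ← 0.67·6.639 = 4.448
Arc 4: start y=0.000, vy=4.448 → t=0.907, apex=1.008, x_land=89.479, impact vy=-4.448
  bounce: vy ← 0.67·4.448 = 2.980
Arc 5: start y=0.000, vy=2.980 → t=0.608, apex=0.453, x_land=97.687, impact vy=-2.980
  bounce: vy ← 0.67·2.980 = 1.997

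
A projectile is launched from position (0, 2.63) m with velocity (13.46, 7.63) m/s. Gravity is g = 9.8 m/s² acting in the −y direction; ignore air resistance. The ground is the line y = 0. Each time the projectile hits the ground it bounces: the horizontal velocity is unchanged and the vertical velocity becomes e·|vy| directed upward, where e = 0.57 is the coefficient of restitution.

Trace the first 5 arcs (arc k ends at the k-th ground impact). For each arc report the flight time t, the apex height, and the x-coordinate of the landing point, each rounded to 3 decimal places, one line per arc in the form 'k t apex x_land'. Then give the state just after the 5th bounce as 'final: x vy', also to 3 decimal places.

1 1.848 5.600 24.869
2 1.219 1.820 41.273
3 0.695 0.591 50.624
4 0.396 0.192 55.954
5 0.226 0.062 58.992
final: 58.992 0.630

Arc 1: start y=2.630, vy=7.630 → t=1.848, apex=5.600, x_land=24.869, impact vy=-10.477
  bounce: vy ← 0.57·10.477 = 5.972
Arc 2: start y=0.000, vy=5.972 → t=1.219, apex=1.820, x_land=41.273, impact vy=-5.972
  bounce: vy ← 0.57·5.972 = 3.404
Arc 3: start y=0.000, vy=3.404 → t=0.695, apex=0.591, x_land=50.624, impact vy=-3.404
  bounce: vy ← 0.57·3.404 = 1.940
Arc 4: start y=0.000, vy=1.940 → t=0.396, apex=0.192, x_land=55.954, impact vy=-1.940
  bounce: vy ← 0.57·1.940 = 1.106
Arc 5: start y=0.000, vy=1.106 → t=0.226, apex=0.062, x_land=58.992, impact vy=-1.106
  bounce: vy ← 0.57·1.106 = 0.630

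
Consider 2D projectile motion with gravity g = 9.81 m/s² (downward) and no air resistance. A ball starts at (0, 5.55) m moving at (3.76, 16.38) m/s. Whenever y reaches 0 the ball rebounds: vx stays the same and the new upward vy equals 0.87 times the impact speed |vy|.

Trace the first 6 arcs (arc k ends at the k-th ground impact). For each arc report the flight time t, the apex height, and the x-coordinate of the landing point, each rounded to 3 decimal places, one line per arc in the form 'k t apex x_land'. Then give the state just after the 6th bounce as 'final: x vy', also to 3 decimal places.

1 3.649 19.225 13.722
2 3.445 14.551 26.675
3 2.997 11.014 37.943
4 2.607 8.336 47.747
5 2.268 6.310 56.276
6 1.974 4.776 63.696
final: 63.696 8.422

Arc 1: start y=5.550, vy=16.380 → t=3.649, apex=19.225, x_land=13.722, impact vy=-19.422
  bounce: vy ← 0.87·19.422 = 16.897
Arc 2: start y=0.000, vy=16.897 → t=3.445, apex=14.551, x_land=26.675, impact vy=-16.897
  bounce: vy ← 0.87·16.897 = 14.700
Arc 3: start y=0.000, vy=14.700 → t=2.997, apex=11.014, x_land=37.943, impact vy=-14.700
  bounce: vy ← 0.87·14.700 = 12.789
Arc 4: start y=0.000, vy=12.789 → t=2.607, apex=8.336, x_land=47.747, impact vy=-12.789
  bounce: vy ← 0.87·12.789 = 11.127
Arc 5: start y=0.000, vy=11.127 → t=2.268, apex=6.310, x_land=56.276, impact vy=-11.127
  bounce: vy ← 0.87·11.127 = 9.680
Arc 6: start y=0.000, vy=9.680 → t=1.974, apex=4.776, x_land=63.696, impact vy=-9.680
  bounce: vy ← 0.87·9.680 = 8.422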